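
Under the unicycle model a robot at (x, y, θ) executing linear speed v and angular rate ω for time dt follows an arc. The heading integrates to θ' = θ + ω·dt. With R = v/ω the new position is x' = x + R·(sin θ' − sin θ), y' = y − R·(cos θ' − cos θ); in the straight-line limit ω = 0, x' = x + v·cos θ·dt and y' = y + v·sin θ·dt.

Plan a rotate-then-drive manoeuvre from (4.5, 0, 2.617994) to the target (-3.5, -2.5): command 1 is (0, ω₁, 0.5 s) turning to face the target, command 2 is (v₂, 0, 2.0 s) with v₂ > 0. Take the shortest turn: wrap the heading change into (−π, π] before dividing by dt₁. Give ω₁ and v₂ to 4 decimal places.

ω₁ = 1.6530, v₂ = 4.1908

heading to target = atan2(-2.5−0, -3.5−4.5) = -2.8387
Δθ = wrap(-2.8387 − 2.6180) = 0.8265; ω₁ = Δθ/dt₁ = 1.6530
distance = √((-3.5−4.5)² + (-2.5−0)²) = 8.3815; v₂ = distance/dt₂ = 4.1908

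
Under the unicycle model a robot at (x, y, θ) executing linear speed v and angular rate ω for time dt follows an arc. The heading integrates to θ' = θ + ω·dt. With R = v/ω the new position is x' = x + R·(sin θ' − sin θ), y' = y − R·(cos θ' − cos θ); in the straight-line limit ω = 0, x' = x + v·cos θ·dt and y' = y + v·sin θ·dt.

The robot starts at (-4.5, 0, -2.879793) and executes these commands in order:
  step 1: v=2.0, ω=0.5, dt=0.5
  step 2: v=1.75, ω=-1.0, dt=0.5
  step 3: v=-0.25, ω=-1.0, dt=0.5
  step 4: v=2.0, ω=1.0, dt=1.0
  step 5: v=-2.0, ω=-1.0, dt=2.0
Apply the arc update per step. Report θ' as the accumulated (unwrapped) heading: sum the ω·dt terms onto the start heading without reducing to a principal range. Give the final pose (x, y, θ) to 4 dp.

(-5.0848, -2.2309, -4.6298)

step 1: θ'=-2.6298 (R=4.0000) → pose (-5.4237, -0.3762, -2.6298)
step 2: θ'=-3.1298 (R=-1.7500) → pose (-6.2601, -0.6004, -3.1298)
step 3: θ'=-3.6298 (R=0.2500) → pose (-6.1399, -0.6295, -3.6298)
step 4: θ'=-2.6298 (R=2.0000) → pose (-8.0575, -0.6522, -2.6298)
step 5: θ'=-4.6298 (R=2.0000) → pose (-5.0848, -2.2309, -4.6298)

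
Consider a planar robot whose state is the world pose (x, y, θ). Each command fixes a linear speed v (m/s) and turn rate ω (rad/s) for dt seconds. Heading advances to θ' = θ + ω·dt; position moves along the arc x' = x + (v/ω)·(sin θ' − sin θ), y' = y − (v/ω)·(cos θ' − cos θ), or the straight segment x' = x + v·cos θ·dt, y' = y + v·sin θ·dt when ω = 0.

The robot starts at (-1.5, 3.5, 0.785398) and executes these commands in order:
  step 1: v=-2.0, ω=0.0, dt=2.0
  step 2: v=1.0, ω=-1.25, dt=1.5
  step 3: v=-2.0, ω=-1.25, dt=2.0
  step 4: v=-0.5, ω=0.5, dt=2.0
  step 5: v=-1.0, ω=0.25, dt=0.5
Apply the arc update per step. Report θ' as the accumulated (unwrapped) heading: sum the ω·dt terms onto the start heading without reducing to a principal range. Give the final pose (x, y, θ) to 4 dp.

step 1: θ'=0.7854 (straight) → pose (-4.3284, 0.6716, 0.7854)
step 2: θ'=-1.0896 (R=-0.8000) → pose (-3.0536, 0.4762, -1.0896)
step 3: θ'=-3.5896 (R=1.6000) → pose (-0.9422, 2.6588, -3.5896)
step 4: θ'=-2.5896 (R=-1.0000) → pose (0.0154, 2.7086, -2.5896)
step 5: θ'=-2.4646 (R=-4.0000) → pose (0.4236, 2.9967, -2.4646)

(0.4236, 2.9967, -2.4646)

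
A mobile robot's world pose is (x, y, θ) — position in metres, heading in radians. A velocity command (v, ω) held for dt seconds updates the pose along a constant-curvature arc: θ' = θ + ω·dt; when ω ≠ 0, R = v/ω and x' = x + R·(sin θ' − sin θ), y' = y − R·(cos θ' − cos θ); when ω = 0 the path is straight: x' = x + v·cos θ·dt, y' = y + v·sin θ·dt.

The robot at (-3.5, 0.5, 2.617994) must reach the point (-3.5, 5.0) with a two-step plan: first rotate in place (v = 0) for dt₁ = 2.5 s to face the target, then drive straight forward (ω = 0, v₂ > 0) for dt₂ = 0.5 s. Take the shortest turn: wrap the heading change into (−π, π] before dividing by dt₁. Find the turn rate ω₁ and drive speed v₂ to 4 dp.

heading to target = atan2(5−0.5, -3.5−-3.5) = 1.5708
Δθ = wrap(1.5708 − 2.6180) = -1.0472; ω₁ = Δθ/dt₁ = -0.4189
distance = √((-3.5−-3.5)² + (5−0.5)²) = 4.5000; v₂ = distance/dt₂ = 9.0000

ω₁ = -0.4189, v₂ = 9.0000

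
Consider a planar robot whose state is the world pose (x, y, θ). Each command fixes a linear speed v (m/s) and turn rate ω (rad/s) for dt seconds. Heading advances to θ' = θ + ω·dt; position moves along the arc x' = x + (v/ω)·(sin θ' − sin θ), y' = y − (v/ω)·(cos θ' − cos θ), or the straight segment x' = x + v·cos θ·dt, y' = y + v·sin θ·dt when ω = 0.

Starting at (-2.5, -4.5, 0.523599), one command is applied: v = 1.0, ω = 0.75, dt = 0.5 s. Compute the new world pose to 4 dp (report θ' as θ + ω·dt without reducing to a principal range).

θ' = 0.5236 + 0.75·0.5 = 0.8986
R = v/ω = 1.0/0.75 = 1.3333
x' = -2.5 + 1.3333·(sin 0.8986 − sin 0.5236) = -2.1234
y' = -4.5 − 1.3333·(cos 0.8986 − cos 0.5236) = -4.1756

(-2.1234, -4.1756, 0.8986)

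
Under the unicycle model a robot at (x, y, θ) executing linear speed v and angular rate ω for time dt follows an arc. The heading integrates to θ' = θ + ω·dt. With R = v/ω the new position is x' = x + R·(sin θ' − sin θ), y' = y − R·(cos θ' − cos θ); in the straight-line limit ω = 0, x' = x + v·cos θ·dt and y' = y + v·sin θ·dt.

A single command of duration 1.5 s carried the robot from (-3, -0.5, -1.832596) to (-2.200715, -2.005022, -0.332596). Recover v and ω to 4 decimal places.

v = 1.2500, ω = 1.0000

Δθ = -0.332596 − -1.832596 = 1.500000
ω = Δθ/dt = 1.500000/1.5 = 1.0000
R = −Δy/(cos θ' − cos θ) = 1.2500
v = R·ω = 1.2500·1.0000 = 1.2500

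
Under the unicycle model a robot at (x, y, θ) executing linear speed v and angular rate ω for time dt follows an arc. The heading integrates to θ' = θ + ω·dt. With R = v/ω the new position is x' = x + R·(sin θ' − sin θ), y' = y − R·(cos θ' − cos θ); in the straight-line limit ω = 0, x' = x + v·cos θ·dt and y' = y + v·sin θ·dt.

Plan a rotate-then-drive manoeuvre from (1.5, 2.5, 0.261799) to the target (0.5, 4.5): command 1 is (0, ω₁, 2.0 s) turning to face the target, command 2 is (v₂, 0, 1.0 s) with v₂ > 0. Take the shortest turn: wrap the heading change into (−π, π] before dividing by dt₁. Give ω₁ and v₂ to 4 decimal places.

heading to target = atan2(4.5−2.5, 0.5−1.5) = 2.0344
Δθ = wrap(2.0344 − 0.2618) = 1.7726; ω₁ = Δθ/dt₁ = 0.8863
distance = √((0.5−1.5)² + (4.5−2.5)²) = 2.2361; v₂ = distance/dt₂ = 2.2361

ω₁ = 0.8863, v₂ = 2.2361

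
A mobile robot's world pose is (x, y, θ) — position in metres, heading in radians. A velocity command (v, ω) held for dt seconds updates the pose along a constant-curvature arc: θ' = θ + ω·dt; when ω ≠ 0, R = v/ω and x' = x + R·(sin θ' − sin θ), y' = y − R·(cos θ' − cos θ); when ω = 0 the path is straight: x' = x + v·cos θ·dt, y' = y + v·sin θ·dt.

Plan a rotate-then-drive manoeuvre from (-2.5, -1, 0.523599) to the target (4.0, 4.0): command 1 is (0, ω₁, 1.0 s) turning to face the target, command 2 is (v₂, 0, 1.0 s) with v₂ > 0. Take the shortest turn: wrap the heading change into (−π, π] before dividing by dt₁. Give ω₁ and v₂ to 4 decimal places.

ω₁ = 0.1321, v₂ = 8.2006

heading to target = atan2(4−-1, 4−-2.5) = 0.6557
Δθ = wrap(0.6557 − 0.5236) = 0.1321; ω₁ = Δθ/dt₁ = 0.1321
distance = √((4−-2.5)² + (4−-1)²) = 8.2006; v₂ = distance/dt₂ = 8.2006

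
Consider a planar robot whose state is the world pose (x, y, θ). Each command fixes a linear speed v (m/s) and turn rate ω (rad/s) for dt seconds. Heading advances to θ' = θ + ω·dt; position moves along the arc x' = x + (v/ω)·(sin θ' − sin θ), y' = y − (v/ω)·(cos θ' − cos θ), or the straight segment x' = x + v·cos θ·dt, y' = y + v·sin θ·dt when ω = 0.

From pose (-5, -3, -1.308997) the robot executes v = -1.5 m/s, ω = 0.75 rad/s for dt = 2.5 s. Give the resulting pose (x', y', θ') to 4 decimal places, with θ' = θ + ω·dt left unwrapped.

θ' = -1.3090 + 0.75·2.5 = 0.5660
R = v/ω = -1.5/0.75 = -2.0000
x' = -5 + -2.0000·(sin 0.5660 − sin -1.3090) = -8.0044
y' = -3 − -2.0000·(cos 0.5660 − cos -1.3090) = -1.8295

(-8.0044, -1.8295, 0.5660)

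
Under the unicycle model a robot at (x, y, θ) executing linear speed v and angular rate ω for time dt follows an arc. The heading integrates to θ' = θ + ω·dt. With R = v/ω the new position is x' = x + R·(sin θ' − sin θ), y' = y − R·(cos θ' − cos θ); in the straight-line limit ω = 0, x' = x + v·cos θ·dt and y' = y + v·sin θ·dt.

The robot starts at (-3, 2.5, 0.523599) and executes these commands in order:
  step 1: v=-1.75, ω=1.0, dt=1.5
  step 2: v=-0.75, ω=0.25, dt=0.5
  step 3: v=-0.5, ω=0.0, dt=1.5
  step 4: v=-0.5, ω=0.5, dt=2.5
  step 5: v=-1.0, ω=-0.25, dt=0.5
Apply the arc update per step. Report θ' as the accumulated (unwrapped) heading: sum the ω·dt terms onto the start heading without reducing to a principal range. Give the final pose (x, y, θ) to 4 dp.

(-1.5222, -1.0599, 3.2736)

step 1: θ'=2.0236 (R=-1.7500) → pose (-3.6986, 0.2189, 2.0236)
step 2: θ'=2.1486 (R=-3.0000) → pose (-3.5140, -0.1072, 2.1486)
step 3: θ'=2.1486 (straight) → pose (-3.1043, -0.7355, 2.1486)
step 4: θ'=3.3986 (R=-1.0000) → pose (-2.0125, -1.1565, 3.3986)
step 5: θ'=3.2736 (R=4.0000) → pose (-1.5222, -1.0599, 3.2736)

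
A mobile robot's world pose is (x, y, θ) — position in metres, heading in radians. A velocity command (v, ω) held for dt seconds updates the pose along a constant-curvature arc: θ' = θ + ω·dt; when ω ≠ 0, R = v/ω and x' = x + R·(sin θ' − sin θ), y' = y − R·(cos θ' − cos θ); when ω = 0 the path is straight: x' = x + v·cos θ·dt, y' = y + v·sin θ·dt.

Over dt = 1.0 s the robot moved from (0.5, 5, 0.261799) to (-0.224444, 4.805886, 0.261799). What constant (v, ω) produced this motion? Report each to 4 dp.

Δθ = 0.261799 − 0.261799 = 0.000000
ω = Δθ/dt = 0.000000/1.0 = 0.0000
ω = 0 → v = (Δx·cos θ + Δy·sin θ)/dt = -0.7500

v = -0.7500, ω = 0.0000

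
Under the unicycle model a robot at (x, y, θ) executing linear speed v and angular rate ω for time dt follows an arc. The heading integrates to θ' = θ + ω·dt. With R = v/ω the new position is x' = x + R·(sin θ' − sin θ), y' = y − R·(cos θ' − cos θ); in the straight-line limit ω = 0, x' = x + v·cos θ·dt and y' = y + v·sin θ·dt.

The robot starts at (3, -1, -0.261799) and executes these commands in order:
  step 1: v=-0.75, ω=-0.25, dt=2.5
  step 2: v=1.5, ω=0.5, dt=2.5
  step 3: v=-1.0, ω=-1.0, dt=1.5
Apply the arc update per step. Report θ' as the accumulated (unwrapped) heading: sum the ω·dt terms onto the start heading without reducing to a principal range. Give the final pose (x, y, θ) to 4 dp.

step 1: θ'=-0.8868 (R=3.0000) → pose (1.4513, 0.0021, -0.8868)
step 2: θ'=0.3632 (R=3.0000) → pose (4.8423, -0.9065, 0.3632)
step 3: θ'=-1.1368 (R=1.0000) → pose (3.5797, -0.3923, -1.1368)

(3.5797, -0.3923, -1.1368)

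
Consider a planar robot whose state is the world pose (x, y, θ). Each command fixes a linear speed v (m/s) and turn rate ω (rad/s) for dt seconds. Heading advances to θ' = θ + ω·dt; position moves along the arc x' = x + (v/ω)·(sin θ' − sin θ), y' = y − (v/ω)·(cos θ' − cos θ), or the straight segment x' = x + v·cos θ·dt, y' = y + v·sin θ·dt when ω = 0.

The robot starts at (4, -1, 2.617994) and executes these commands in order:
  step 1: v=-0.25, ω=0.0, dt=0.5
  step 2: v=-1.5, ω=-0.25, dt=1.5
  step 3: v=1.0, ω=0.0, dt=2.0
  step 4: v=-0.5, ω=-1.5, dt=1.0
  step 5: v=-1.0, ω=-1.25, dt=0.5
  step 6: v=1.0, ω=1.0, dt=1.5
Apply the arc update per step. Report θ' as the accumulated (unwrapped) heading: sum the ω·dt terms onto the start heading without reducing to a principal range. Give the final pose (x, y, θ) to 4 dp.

(4.9564, -0.5756, 1.6180)

step 1: θ'=2.6180 (straight) → pose (4.1083, -1.0625, 2.6180)
step 2: θ'=2.2430 (R=6.0000) → pose (5.8030, -2.5224, 2.2430)
step 3: θ'=2.2430 (straight) → pose (4.5576, -0.9575, 2.2430)
step 4: θ'=0.7430 (R=0.3333) → pose (4.5223, -1.4106, 0.7430)
step 5: θ'=0.1180 (R=0.8000) → pose (4.0752, -1.6158, 0.1180)
step 6: θ'=1.6180 (R=1.0000) → pose (4.9564, -0.5756, 1.6180)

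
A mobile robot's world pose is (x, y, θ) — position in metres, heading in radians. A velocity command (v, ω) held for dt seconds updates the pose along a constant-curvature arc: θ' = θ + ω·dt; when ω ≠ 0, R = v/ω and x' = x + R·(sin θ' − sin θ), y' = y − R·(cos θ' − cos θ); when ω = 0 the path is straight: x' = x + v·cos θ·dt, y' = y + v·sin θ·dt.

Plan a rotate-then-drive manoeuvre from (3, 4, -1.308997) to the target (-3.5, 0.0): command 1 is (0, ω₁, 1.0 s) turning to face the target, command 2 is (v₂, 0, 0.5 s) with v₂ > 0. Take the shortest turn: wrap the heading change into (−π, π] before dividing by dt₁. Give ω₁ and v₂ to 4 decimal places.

ω₁ = -1.2809, v₂ = 15.2643

heading to target = atan2(0−4, -3.5−3) = -2.5899
Δθ = wrap(-2.5899 − -1.3090) = -1.2809; ω₁ = Δθ/dt₁ = -1.2809
distance = √((-3.5−3)² + (0−4)²) = 7.6322; v₂ = distance/dt₂ = 15.2643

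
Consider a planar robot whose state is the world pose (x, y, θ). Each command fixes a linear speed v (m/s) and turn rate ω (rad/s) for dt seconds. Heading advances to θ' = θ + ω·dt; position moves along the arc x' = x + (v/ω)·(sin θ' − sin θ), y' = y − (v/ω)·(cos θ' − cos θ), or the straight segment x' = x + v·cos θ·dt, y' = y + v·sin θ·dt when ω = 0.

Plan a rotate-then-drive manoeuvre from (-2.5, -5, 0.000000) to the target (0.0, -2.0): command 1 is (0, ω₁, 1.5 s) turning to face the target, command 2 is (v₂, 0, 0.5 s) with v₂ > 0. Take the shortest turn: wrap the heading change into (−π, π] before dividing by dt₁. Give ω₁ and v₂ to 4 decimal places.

heading to target = atan2(-2−-5, 0−-2.5) = 0.8761
Δθ = wrap(0.8761 − 0.0000) = 0.8761; ω₁ = Δθ/dt₁ = 0.5840
distance = √((0−-2.5)² + (-2−-5)²) = 3.9051; v₂ = distance/dt₂ = 7.8102

ω₁ = 0.5840, v₂ = 7.8102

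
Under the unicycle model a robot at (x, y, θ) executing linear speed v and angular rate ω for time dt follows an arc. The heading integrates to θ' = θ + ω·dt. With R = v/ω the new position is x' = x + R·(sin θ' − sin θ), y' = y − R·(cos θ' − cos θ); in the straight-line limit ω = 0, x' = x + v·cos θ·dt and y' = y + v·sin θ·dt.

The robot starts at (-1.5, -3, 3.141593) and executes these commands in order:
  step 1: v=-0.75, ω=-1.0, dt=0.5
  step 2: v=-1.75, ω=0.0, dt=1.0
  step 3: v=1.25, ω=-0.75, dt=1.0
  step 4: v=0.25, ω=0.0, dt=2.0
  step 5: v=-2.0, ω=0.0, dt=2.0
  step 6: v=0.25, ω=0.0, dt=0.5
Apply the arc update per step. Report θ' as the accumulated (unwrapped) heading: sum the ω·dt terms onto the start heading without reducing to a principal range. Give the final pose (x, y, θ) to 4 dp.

step 1: θ'=2.6416 (R=0.7500) → pose (-1.1404, -3.0918, 2.6416)
step 2: θ'=2.6416 (straight) → pose (0.3953, -3.9308, 2.6416)
step 3: θ'=1.8916 (R=-1.6667) → pose (-0.3873, -2.9937, 1.8916)
step 4: θ'=1.8916 (straight) → pose (-0.5449, -2.5192, 1.8916)
step 5: θ'=1.8916 (straight) → pose (0.7164, -6.3152, 1.8916)
step 6: θ'=1.8916 (straight) → pose (0.6770, -6.1965, 1.8916)

(0.6770, -6.1965, 1.8916)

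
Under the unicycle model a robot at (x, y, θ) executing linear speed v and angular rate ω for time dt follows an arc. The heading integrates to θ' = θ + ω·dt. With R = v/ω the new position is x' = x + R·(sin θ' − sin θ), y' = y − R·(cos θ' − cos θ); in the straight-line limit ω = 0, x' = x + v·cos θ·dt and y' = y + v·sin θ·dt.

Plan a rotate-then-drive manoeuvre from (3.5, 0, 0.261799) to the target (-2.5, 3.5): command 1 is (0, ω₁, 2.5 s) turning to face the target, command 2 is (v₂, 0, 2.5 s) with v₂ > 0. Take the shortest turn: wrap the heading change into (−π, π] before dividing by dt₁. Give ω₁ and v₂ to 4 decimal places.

heading to target = atan2(3.5−0, -2.5−3.5) = 2.6135
Δθ = wrap(2.6135 − 0.2618) = 2.3517; ω₁ = Δθ/dt₁ = 0.9407
distance = √((-2.5−3.5)² + (3.5−0)²) = 6.9462; v₂ = distance/dt₂ = 2.7785

ω₁ = 0.9407, v₂ = 2.7785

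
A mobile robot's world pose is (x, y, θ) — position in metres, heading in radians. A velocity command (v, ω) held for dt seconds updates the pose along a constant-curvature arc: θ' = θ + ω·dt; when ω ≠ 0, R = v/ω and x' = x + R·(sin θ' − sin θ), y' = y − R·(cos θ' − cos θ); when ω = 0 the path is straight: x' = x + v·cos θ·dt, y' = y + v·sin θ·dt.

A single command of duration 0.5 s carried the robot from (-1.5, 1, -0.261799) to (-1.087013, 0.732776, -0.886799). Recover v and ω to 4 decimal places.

Δθ = -0.886799 − -0.261799 = -0.625000
ω = Δθ/dt = -0.625000/0.5 = -1.2500
R = Δx/(sin θ' − sin θ) = -0.8000
v = R·ω = -0.8000·-1.2500 = 1.0000

v = 1.0000, ω = -1.2500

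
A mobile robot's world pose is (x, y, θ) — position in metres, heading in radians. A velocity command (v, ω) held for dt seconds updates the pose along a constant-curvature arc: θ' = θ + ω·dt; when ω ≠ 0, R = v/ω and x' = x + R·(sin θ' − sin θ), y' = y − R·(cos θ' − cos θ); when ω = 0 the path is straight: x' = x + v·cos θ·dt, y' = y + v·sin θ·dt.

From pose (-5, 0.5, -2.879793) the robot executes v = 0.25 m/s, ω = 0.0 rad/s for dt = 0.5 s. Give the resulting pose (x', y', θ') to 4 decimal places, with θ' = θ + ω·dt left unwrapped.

(-5.1207, 0.4676, -2.8798)

θ' = -2.8798 + 0.0·0.5 = -2.8798
ω = 0 → straight: x' = -5 + 0.25·cos(-2.8798)·0.5 = -5.1207
y' = 0.5 + 0.25·sin(-2.8798)·0.5 = 0.4676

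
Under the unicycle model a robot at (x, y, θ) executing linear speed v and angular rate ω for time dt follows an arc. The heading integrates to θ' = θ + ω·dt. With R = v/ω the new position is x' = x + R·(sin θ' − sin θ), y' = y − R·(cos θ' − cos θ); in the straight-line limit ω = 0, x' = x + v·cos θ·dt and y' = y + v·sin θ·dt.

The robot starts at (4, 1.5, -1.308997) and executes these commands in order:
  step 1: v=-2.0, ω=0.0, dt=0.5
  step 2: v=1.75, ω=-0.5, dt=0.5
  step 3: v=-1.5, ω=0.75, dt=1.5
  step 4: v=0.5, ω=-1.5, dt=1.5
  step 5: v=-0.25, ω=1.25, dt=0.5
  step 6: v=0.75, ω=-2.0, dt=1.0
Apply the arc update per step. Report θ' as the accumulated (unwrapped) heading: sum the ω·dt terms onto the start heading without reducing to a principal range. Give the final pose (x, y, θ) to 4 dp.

(2.1678, 2.8244, -4.0590)

step 1: θ'=-1.3090 (straight) → pose (3.7412, 2.4659, -1.3090)
step 2: θ'=-1.5590 (R=-3.5000) → pose (3.8602, 1.6014, -1.5590)
step 3: θ'=-0.4340 (R=-2.0000) → pose (2.7013, 3.3923, -0.4340)
step 4: θ'=-2.6840 (R=-0.3333) → pose (2.7084, 2.7909, -2.6840)
step 5: θ'=-2.0590 (R=-0.2000) → pose (2.7967, 2.8765, -2.0590)
step 6: θ'=-4.0590 (R=-0.3750) → pose (2.1678, 2.8244, -4.0590)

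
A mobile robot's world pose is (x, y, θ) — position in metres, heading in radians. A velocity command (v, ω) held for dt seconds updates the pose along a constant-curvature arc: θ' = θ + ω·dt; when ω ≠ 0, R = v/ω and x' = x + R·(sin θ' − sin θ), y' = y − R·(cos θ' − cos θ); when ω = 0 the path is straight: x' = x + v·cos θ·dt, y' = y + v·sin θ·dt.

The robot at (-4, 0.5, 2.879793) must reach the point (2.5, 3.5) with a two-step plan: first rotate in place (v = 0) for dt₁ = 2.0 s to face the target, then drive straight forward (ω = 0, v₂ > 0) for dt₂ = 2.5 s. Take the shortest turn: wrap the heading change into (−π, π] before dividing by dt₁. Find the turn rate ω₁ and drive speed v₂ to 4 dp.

ω₁ = -1.2237, v₂ = 2.8636

heading to target = atan2(3.5−0.5, 2.5−-4) = 0.4324
Δθ = wrap(0.4324 − 2.8798) = -2.4474; ω₁ = Δθ/dt₁ = -1.2237
distance = √((2.5−-4)² + (3.5−0.5)²) = 7.1589; v₂ = distance/dt₂ = 2.8636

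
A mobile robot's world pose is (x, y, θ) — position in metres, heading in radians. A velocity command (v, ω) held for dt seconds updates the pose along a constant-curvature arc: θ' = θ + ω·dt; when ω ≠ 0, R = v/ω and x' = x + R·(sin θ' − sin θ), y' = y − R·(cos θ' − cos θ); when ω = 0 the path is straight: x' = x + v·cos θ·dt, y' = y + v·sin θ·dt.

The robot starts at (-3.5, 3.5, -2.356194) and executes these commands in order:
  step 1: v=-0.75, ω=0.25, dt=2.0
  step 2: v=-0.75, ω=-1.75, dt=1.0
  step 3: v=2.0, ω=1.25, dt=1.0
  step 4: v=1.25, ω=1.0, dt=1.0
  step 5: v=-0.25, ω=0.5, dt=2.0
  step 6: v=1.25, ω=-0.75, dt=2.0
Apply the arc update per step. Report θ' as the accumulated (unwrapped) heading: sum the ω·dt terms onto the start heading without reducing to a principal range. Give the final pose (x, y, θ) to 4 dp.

(-3.6212, 1.9209, -1.8562)

step 1: θ'=-1.8562 (R=-3.0000) → pose (-2.7427, 4.7767, -1.8562)
step 2: θ'=-3.6062 (R=0.4286) → pose (-2.1394, 5.0392, -3.6062)
step 3: θ'=-2.3562 (R=1.6000) → pose (-3.9877, 4.7402, -2.3562)
step 4: θ'=-1.3562 (R=1.2500) → pose (-4.3251, 3.5901, -1.3562)
step 5: θ'=-0.3562 (R=-0.5000) → pose (-4.6393, 3.9522, -0.3562)
step 6: θ'=-1.8562 (R=-1.6667) → pose (-3.6212, 1.9209, -1.8562)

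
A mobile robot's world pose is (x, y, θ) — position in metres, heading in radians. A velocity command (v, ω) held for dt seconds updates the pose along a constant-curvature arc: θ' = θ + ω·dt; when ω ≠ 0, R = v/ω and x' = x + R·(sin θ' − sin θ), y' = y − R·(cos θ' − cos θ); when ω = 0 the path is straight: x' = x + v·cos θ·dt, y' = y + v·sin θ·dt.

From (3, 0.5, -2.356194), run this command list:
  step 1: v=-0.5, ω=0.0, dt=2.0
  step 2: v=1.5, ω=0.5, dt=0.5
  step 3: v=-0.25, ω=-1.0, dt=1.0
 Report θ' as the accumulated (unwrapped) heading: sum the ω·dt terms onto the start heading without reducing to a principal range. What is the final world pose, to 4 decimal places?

step 1: θ'=-2.3562 (straight) → pose (3.7071, 1.2071, -2.3562)
step 2: θ'=-2.1062 (R=3.0000) → pose (3.2482, 0.6163, -2.1062)
step 3: θ'=-3.1062 (R=0.2500) → pose (3.4544, 0.7386, -3.1062)

(3.4544, 0.7386, -3.1062)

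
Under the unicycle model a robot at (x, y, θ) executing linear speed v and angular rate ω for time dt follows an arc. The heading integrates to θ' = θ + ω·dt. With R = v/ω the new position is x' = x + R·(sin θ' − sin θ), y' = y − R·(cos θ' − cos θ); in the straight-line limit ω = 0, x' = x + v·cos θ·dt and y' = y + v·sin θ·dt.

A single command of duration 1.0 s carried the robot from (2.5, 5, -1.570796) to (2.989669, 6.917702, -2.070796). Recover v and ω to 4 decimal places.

Δθ = -2.070796 − -1.570796 = -0.500000
ω = Δθ/dt = -0.500000/1.0 = -0.5000
R = −Δy/(cos θ' − cos θ) = 4.0000
v = R·ω = 4.0000·-0.5000 = -2.0000

v = -2.0000, ω = -0.5000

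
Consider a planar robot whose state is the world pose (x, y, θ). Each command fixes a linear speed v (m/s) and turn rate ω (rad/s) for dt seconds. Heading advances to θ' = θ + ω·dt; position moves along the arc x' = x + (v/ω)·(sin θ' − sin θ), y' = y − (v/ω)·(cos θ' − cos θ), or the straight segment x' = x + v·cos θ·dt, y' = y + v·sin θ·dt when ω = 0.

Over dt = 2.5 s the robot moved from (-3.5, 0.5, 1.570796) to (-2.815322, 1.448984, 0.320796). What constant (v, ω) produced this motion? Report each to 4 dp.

Δθ = 0.320796 − 1.570796 = -1.250000
ω = Δθ/dt = -1.250000/2.5 = -0.5000
R = −Δy/(cos θ' − cos θ) = -1.0000
v = R·ω = -1.0000·-0.5000 = 0.5000

v = 0.5000, ω = -0.5000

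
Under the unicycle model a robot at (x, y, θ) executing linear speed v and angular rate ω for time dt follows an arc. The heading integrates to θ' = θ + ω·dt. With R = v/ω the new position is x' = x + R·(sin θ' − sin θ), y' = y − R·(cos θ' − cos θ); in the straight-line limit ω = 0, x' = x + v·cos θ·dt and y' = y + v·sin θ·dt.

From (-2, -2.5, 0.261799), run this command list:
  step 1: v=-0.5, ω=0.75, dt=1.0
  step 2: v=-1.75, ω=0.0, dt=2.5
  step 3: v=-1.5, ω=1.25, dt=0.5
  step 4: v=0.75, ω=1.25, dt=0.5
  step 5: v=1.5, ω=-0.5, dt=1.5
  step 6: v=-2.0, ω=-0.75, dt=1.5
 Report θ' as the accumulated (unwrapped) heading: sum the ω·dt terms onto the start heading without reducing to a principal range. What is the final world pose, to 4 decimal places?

(-7.3683, -7.0958, 0.3868)

step 1: θ'=1.0118 (R=-0.6667) → pose (-2.3926, -2.7904, 1.0118)
step 2: θ'=1.0118 (straight) → pose (-4.7129, -6.4995, 1.0118)
step 3: θ'=1.6368 (R=-1.2000) → pose (-4.8929, -7.2150, 1.6368)
step 4: θ'=2.2618 (R=0.6000) → pose (-5.0292, -6.8722, 2.2618)
step 5: θ'=1.5118 (R=-3.0000) → pose (-5.7122, -4.7834, 1.5118)
step 6: θ'=0.3868 (R=2.6667) → pose (-7.3683, -7.0958, 0.3868)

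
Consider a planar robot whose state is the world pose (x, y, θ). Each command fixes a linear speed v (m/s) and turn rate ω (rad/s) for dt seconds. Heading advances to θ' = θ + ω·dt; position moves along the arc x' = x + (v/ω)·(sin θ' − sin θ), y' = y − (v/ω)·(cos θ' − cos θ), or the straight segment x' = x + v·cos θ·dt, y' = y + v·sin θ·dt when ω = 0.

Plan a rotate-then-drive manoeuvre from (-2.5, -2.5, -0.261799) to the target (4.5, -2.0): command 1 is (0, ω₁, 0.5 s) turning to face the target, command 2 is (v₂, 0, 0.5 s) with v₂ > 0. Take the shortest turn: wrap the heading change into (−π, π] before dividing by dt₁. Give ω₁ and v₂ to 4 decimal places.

ω₁ = 0.6662, v₂ = 14.0357

heading to target = atan2(-2−-2.5, 4.5−-2.5) = 0.0713
Δθ = wrap(0.0713 − -0.2618) = 0.3331; ω₁ = Δθ/dt₁ = 0.6662
distance = √((4.5−-2.5)² + (-2−-2.5)²) = 7.0178; v₂ = distance/dt₂ = 14.0357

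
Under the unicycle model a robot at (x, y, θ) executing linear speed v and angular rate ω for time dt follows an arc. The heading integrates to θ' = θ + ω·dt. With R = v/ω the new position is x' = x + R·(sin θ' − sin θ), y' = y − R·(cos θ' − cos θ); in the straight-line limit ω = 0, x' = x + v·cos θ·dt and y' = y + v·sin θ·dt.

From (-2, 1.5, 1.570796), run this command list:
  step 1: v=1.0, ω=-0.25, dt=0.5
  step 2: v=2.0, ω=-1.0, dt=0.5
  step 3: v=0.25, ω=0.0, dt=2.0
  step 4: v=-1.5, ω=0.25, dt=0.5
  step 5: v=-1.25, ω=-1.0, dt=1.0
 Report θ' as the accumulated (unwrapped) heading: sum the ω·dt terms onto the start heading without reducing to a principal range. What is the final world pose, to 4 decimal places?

step 1: θ'=1.4458 (R=-4.0000) → pose (-1.9688, 1.9987, 1.4458)
step 2: θ'=0.9458 (R=-2.0000) → pose (-1.6063, 2.9195, 0.9458)
step 3: θ'=0.9458 (straight) → pose (-1.3138, 3.3250, 0.9458)
step 4: θ'=1.0708 (R=-6.0000) → pose (-1.7135, 2.6910, 1.0708)
step 5: θ'=0.0708 (R=1.2500) → pose (-2.7220, 2.0434, 0.0708)

(-2.7220, 2.0434, 0.0708)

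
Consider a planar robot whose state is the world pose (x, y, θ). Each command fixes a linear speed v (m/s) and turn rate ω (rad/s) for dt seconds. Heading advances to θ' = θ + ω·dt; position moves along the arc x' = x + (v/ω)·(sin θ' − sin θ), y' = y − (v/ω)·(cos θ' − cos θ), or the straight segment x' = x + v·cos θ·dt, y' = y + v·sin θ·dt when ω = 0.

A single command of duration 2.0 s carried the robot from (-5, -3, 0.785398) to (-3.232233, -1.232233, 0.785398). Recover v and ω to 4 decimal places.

Δθ = 0.785398 − 0.785398 = 0.000000
ω = Δθ/dt = 0.000000/2.0 = 0.0000
ω = 0 → v = (Δx·cos θ + Δy·sin θ)/dt = 1.2500

v = 1.2500, ω = 0.0000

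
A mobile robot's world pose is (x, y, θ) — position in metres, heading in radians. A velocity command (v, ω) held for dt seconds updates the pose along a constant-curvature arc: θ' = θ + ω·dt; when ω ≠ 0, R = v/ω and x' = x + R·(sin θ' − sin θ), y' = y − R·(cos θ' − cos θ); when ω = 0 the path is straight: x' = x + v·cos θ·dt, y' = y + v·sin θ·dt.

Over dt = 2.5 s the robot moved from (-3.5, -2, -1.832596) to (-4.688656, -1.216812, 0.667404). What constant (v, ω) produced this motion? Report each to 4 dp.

Δθ = 0.667404 − -1.832596 = 2.500000
ω = Δθ/dt = 2.500000/2.5 = 1.0000
R = Δx/(sin θ' − sin θ) = -0.7500
v = R·ω = -0.7500·1.0000 = -0.7500

v = -0.7500, ω = 1.0000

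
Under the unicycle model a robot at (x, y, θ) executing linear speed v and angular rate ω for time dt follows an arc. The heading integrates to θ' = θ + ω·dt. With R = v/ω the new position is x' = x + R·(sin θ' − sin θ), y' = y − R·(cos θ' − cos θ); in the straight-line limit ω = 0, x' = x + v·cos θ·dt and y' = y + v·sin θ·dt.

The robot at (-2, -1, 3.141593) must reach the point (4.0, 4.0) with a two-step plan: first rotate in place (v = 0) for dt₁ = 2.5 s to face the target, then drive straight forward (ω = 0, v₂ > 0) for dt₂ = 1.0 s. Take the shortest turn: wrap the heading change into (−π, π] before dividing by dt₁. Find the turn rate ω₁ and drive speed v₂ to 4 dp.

heading to target = atan2(4−-1, 4−-2) = 0.6947
Δθ = wrap(0.6947 − 3.1416) = -2.4469; ω₁ = Δθ/dt₁ = -0.9787
distance = √((4−-2)² + (4−-1)²) = 7.8102; v₂ = distance/dt₂ = 7.8102

ω₁ = -0.9787, v₂ = 7.8102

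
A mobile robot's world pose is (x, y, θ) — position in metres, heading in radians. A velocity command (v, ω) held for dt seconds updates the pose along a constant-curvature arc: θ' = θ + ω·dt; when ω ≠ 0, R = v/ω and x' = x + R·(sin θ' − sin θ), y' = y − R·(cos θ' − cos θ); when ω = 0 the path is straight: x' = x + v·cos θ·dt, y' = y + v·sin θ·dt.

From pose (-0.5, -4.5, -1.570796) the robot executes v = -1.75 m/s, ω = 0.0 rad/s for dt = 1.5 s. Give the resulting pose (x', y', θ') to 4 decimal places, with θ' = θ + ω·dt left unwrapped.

(-0.5000, -1.8750, -1.5708)

θ' = -1.5708 + 0.0·1.5 = -1.5708
ω = 0 → straight: x' = -0.5 + -1.75·cos(-1.5708)·1.5 = -0.5000
y' = -4.5 + -1.75·sin(-1.5708)·1.5 = -1.8750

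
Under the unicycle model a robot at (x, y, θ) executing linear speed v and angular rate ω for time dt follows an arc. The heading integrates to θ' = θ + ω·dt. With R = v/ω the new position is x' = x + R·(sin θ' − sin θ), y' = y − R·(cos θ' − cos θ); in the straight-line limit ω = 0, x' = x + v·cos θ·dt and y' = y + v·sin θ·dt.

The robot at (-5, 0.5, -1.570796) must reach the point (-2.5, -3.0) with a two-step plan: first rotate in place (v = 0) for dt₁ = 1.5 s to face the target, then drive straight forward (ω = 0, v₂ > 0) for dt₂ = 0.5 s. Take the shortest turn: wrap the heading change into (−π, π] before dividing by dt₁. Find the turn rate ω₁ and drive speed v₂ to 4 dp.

ω₁ = 0.4135, v₂ = 8.6023

heading to target = atan2(-3−0.5, -2.5−-5) = -0.9505
Δθ = wrap(-0.9505 − -1.5708) = 0.6202; ω₁ = Δθ/dt₁ = 0.4135
distance = √((-2.5−-5)² + (-3−0.5)²) = 4.3012; v₂ = distance/dt₂ = 8.6023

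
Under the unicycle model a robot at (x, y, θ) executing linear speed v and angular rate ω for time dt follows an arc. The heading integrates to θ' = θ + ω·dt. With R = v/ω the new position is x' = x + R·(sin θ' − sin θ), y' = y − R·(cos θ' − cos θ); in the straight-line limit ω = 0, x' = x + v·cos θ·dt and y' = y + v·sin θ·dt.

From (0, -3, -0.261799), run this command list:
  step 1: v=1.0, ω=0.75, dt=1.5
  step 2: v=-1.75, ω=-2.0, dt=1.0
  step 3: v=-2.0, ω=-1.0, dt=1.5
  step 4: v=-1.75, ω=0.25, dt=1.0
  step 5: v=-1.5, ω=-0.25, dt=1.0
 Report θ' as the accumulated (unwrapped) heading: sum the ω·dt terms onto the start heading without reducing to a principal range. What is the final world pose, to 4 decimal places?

(3.3665, 2.1228, -2.6368)

step 1: θ'=0.8632 (R=1.3333) → pose (1.3583, -2.5788, 0.8632)
step 2: θ'=-1.1368 (R=0.8750) → pose (-0.1005, -2.3780, -1.1368)
step 3: θ'=-2.6368 (R=2.0000) → pose (0.7468, 0.2136, -2.6368)
step 4: θ'=-2.3868 (R=-7.0000) → pose (2.1574, 1.2416, -2.3868)
step 5: θ'=-2.6368 (R=6.0000) → pose (3.3665, 2.1228, -2.6368)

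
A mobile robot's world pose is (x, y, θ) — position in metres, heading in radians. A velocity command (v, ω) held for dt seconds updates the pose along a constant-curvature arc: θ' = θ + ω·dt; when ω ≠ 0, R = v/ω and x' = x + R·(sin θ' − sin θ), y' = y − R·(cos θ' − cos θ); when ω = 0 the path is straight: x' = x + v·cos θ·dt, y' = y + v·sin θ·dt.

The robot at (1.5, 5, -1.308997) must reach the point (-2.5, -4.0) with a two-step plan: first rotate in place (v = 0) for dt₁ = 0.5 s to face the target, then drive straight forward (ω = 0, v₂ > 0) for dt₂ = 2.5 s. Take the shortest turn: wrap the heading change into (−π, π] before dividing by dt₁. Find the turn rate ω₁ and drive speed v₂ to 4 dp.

ω₁ = -1.3600, v₂ = 3.9395

heading to target = atan2(-4−5, -2.5−1.5) = -1.9890
Δθ = wrap(-1.9890 − -1.3090) = -0.6800; ω₁ = Δθ/dt₁ = -1.3600
distance = √((-2.5−1.5)² + (-4−5)²) = 9.8489; v₂ = distance/dt₂ = 3.9395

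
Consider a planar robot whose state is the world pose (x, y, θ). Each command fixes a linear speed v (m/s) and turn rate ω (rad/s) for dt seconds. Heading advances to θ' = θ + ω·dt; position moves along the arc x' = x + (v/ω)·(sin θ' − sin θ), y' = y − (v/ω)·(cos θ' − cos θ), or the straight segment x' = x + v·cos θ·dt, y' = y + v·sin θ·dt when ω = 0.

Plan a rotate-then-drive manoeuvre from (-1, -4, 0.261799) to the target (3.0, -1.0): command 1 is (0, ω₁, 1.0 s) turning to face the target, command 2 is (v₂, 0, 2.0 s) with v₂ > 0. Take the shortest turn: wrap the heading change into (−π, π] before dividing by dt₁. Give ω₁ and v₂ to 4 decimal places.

ω₁ = 0.3817, v₂ = 2.5000

heading to target = atan2(-1−-4, 3−-1) = 0.6435
Δθ = wrap(0.6435 − 0.2618) = 0.3817; ω₁ = Δθ/dt₁ = 0.3817
distance = √((3−-1)² + (-1−-4)²) = 5.0000; v₂ = distance/dt₂ = 2.5000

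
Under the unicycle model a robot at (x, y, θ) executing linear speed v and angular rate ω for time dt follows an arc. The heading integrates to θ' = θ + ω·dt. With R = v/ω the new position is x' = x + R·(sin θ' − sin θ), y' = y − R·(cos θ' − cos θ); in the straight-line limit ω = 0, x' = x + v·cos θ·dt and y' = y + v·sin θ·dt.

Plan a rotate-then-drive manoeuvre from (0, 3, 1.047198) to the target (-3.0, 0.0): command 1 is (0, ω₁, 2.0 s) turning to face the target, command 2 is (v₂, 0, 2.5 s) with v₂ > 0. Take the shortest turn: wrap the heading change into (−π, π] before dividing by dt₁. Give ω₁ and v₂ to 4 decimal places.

heading to target = atan2(0−3, -3−0) = -2.3562
Δθ = wrap(-2.3562 − 1.0472) = 2.8798; ω₁ = Δθ/dt₁ = 1.4399
distance = √((-3−0)² + (0−3)²) = 4.2426; v₂ = distance/dt₂ = 1.6971

ω₁ = 1.4399, v₂ = 1.6971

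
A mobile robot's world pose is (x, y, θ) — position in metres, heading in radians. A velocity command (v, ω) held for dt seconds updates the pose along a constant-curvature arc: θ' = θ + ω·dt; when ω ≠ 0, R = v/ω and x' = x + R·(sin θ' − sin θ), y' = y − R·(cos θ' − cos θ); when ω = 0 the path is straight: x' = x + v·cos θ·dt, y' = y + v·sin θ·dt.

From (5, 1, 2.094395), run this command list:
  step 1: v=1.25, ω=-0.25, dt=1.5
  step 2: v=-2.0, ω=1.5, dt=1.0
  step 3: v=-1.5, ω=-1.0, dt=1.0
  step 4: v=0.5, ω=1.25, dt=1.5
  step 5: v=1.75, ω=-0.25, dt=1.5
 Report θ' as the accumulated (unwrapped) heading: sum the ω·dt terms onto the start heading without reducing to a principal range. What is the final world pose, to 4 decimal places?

(4.5927, -0.7792, 3.7194)

step 1: θ'=1.7194 (R=-5.0000) → pose (4.3852, 2.7597, 1.7194)
step 2: θ'=3.2194 (R=-1.3333) → pose (5.8075, 1.6278, 3.2194)
step 3: θ'=2.2194 (R=1.5000) → pose (7.1195, 1.0385, 2.2194)
step 4: θ'=4.0944 (R=0.4000) → pose (6.4747, 1.0286, 4.0944)
step 5: θ'=3.7194 (R=-7.0000) → pose (4.5927, -0.7792, 3.7194)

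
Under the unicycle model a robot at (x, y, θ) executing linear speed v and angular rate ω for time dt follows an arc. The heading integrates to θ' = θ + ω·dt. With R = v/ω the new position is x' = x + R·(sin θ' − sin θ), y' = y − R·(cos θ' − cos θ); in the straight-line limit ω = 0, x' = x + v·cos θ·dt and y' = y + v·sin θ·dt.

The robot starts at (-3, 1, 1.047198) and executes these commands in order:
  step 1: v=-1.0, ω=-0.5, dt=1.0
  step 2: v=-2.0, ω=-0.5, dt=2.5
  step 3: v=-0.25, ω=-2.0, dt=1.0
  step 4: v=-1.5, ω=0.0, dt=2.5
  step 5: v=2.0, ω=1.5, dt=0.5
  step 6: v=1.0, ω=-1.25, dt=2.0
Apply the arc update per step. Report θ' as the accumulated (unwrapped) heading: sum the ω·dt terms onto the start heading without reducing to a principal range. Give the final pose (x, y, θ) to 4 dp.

step 1: θ'=0.5472 (R=2.0000) → pose (-3.6915, 0.2920, 0.5472)
step 2: θ'=-0.7028 (R=4.0000) → pose (-8.3581, 0.6558, -0.7028)
step 3: θ'=-2.7028 (R=0.1250) → pose (-8.3304, 0.8644, -2.7028)
step 4: θ'=-2.7028 (straight) → pose (-4.9356, 2.4575, -2.7028)
step 5: θ'=-1.9528 (R=1.3333) → pose (-5.6064, 1.7476, -1.9528)
step 6: θ'=-4.4528 (R=-0.8000) → pose (-7.1219, 1.8404, -4.4528)

(-7.1219, 1.8404, -4.4528)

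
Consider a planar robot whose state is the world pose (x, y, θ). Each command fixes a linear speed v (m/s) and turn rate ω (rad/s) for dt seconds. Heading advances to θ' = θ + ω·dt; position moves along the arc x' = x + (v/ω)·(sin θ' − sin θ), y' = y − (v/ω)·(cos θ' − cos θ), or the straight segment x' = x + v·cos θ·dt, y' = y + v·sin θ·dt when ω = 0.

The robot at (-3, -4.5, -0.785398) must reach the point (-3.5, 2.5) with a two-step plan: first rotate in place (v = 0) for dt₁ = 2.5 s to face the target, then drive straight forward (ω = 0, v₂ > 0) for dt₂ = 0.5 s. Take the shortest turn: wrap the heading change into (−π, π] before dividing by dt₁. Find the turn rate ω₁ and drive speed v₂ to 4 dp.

ω₁ = 0.9710, v₂ = 14.0357

heading to target = atan2(2.5−-4.5, -3.5−-3) = 1.6421
Δθ = wrap(1.6421 − -0.7854) = 2.4275; ω₁ = Δθ/dt₁ = 0.9710
distance = √((-3.5−-3)² + (2.5−-4.5)²) = 7.0178; v₂ = distance/dt₂ = 14.0357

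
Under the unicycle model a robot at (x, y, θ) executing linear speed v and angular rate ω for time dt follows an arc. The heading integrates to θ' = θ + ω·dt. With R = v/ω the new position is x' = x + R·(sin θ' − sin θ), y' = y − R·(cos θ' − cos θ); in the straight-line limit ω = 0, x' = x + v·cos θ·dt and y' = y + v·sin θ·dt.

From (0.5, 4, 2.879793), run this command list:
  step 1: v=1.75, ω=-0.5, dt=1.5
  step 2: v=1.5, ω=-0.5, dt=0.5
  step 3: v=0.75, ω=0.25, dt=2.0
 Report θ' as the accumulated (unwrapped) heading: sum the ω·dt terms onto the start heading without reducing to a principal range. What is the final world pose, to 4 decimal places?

(-2.6632, 7.4617, 2.3798)

step 1: θ'=2.1298 (R=-3.5000) → pose (-1.5614, 5.5246, 2.1298)
step 2: θ'=1.8798 (R=-3.0000) → pose (-1.8759, 6.2033, 1.8798)
step 3: θ'=2.3798 (R=3.0000) → pose (-2.6632, 7.4617, 2.3798)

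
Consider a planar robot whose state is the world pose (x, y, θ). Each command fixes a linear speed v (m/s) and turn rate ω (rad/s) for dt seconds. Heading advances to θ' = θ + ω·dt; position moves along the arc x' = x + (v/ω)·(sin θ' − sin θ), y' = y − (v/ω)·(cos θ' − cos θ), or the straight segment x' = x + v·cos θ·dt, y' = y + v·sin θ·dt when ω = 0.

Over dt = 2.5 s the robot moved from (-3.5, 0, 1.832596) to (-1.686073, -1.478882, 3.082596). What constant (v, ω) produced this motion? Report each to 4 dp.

v = -1.0000, ω = 0.5000

Δθ = 3.082596 − 1.832596 = 1.250000
ω = Δθ/dt = 1.250000/2.5 = 0.5000
R = Δx/(sin θ' − sin θ) = -2.0000
v = R·ω = -2.0000·0.5000 = -1.0000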